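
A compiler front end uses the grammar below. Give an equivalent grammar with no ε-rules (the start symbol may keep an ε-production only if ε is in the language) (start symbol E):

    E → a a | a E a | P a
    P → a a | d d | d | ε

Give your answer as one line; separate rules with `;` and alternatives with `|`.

Nullable nonterminals: {P}.
ε ∉ L(G), so no ε-production is kept.
Expand every rule over subsets of its nullable positions: E → P a gives P a | a.

E → a a | a E a | P a | a; P → a a | d d | d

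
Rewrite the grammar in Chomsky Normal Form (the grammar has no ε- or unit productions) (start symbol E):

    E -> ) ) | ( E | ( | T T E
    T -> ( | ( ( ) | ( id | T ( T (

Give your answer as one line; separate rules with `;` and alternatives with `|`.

Introduce a nonterminal for each terminal appearing in a rule of length ≥ 2: X1 → ), X2 → (, X3 → id.
Binarize each right-hand side of length ≥ 3 by chaining fresh nonterminals (Y1, Y2, …): affected rules were E → T T E; T → X2 X2 X1; T → T X2 T X2.

E -> X1 X1 | X2 E | ( | T Y1; T -> ( | X2 Y2 | X2 X3 | T Y3; X1 -> ); X2 -> (; X3 -> id; Y1 -> T E; Y2 -> X2 X1; Y3 -> X2 Y4; Y4 -> T X2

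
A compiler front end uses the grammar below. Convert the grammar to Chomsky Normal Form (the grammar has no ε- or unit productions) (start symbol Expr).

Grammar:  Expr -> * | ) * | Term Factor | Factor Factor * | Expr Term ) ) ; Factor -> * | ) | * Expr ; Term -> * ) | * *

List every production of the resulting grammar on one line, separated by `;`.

Expr -> * | X1 X2 | Term Factor | Factor Y1 | Expr Y2; Factor -> * | ) | X2 Expr; Term -> X2 X1 | X2 X2; X1 -> ); X2 -> *; Y1 -> Factor X2; Y2 -> Term Y3; Y3 -> X1 X1

Introduce a nonterminal for each terminal appearing in a rule of length ≥ 2: X1 → ), X2 → *.
Binarize each right-hand side of length ≥ 3 by chaining fresh nonterminals (Y1, Y2, …): affected rules were Expr → Factor Factor X2; Expr → Expr Term X1 X1.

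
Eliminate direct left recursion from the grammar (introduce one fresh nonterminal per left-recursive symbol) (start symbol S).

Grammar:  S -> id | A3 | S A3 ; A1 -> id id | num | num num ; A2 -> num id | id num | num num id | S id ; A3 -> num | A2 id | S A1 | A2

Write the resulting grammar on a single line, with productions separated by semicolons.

S -> id S' | A3 S'; A1 -> id id | num | num num; A2 -> num id | id num | num num id | S id; A3 -> num | A2 id | S A1 | A2; S' -> A3 S' | ε

Left recursion appears on S.
For S: α = {A3}, β = {id, A3}. Rewrite as S → β S' and S' → α S' | ε.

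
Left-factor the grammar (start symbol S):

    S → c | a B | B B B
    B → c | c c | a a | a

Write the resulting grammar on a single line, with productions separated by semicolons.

S → c | a B | B B B; B → c B' | a B''; B' → ε | c; B'' → a | ε

B has alternatives sharing prefix 'c': factor to B → c B' with B' → ε | c.
B has alternatives sharing prefix 'a': factor to B → a B'' with B'' → a | ε.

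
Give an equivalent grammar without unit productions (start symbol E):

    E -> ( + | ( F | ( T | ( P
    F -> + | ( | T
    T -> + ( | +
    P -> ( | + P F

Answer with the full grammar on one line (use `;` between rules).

E -> ( + | ( F | ( T | ( P; F -> + | ( | + (; T -> + ( | +; P -> ( | + P F

Unit pairs: F ⇒* {T}.
For each unit pair (A, B), copy every non-unit production of B to A, then drop all unit productions.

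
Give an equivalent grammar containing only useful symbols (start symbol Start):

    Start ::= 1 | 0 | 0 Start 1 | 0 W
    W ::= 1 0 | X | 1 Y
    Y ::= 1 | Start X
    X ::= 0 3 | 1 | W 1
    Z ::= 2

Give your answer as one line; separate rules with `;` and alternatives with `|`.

Start ::= 1 | 0 | 0 Start 1 | 0 W; W ::= 1 0 | X | 1 Y; Y ::= 1 | Start X; X ::= 0 3 | 1 | W 1

Generating nonterminals: {Start, W, X, Y, Z}.
Reachable from Start after that: {Start, W, X, Y}.
Removed useless symbols: {Z} and every production mentioning them.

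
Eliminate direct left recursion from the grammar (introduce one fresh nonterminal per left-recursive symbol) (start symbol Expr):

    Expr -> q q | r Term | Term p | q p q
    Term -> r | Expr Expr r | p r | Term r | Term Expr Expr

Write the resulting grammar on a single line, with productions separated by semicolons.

Left recursion appears on Term.
For Term: α = {r, Expr Expr}, β = {r, Expr Expr r, p r}. Rewrite as Term → β Term1 and Term1 → α Term1 | ε.

Expr -> q q | r Term | Term p | q p q; Term -> r Term1 | Expr Expr r Term1 | p r Term1; Term1 -> r Term1 | Expr Expr Term1 | ε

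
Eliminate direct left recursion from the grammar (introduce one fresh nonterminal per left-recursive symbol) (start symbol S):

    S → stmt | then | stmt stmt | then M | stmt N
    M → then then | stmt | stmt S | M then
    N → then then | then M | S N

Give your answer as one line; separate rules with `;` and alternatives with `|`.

Left recursion appears on M.
For M: α = {then}, β = {then then, stmt, stmt S}. Rewrite as M → β M' and M' → α M' | ε.

S → stmt | then | stmt stmt | then M | stmt N; M → then then M' | stmt M' | stmt S M'; N → then then | then M | S N; M' → then M' | ε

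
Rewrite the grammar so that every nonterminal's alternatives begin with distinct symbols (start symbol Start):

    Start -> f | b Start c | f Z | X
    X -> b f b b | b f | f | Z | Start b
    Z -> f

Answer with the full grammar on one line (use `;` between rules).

Start -> b Start c | X | f Start1; X -> f | Z | Start b | b f X1; Z -> f; Start1 -> ε | Z; X1 -> b b | ε

Start has alternatives sharing prefix 'f': factor to Start → f Start1 with Start1 → ε | Z.
X has alternatives sharing prefix 'b f': factor to X → b f X1 with X1 → b b | ε.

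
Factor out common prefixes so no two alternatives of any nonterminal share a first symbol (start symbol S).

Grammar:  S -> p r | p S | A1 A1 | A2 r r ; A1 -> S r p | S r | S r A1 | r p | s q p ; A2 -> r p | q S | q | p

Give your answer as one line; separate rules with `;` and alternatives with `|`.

S -> A1 A1 | A2 r r | p S'; A1 -> r p | s q p | S r A1'; A2 -> r p | p | q A2'; S' -> r | S; A1' -> p | ε | A1; A2' -> S | ε

S has alternatives sharing prefix 'p': factor to S → p S' with S' → r | S.
A1 has alternatives sharing prefix 'S r': factor to A1 → S r A1' with A1' → p | ε | A1.
A2 has alternatives sharing prefix 'q': factor to A2 → q A2' with A2' → S | ε.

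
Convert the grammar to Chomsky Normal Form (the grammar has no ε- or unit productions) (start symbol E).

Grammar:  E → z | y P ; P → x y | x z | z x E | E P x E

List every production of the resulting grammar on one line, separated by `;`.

Introduce a nonterminal for each terminal appearing in a rule of length ≥ 2: X1 → y, X2 → x, X3 → z.
Binarize each right-hand side of length ≥ 3 by chaining fresh nonterminals (Y1, Y2, …): affected rules were P → X3 X2 E; P → E P X2 E.

E → z | X1 P; P → X2 X1 | X2 X3 | X3 Y1 | E Y2; X1 → y; X2 → x; X3 → z; Y1 → X2 E; Y2 → P Y3; Y3 → X2 E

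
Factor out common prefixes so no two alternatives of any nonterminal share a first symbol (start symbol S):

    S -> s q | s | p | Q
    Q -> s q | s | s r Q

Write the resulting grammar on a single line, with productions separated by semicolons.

S has alternatives sharing prefix 's': factor to S → s S' with S' → q | ε.
Q has alternatives sharing prefix 's': factor to Q → s Q' with Q' → q | ε | r Q.

S -> p | Q | s S'; Q -> s Q'; S' -> q | eps; Q' -> q | eps | r Q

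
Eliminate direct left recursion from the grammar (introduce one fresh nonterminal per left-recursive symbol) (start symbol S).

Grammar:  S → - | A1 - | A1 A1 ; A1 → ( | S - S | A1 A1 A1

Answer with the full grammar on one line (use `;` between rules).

S → - | A1 - | A1 A1; A1 → ( A1' | S - S A1'; A1' → A1 A1 A1' | ε

A1 is directly left-recursive.
For A1: α = {A1 A1}, β = {(, S - S}. Rewrite as A1 → β A1' and A1' → α A1' | ε.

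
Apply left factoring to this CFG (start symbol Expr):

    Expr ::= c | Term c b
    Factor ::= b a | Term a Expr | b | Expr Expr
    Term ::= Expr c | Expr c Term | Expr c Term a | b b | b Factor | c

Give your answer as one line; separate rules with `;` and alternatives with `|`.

Expr ::= c | Term c b; Factor ::= Term a Expr | Expr Expr | b Factor1; Term ::= c | Expr c Term1 | b Term2; Factor1 ::= a | eps; Term1 ::= eps | Term Term11; Term2 ::= b | Factor; Term11 ::= eps | a

Factor has alternatives sharing prefix 'b': factor to Factor → b Factor1 with Factor1 → a | ε.
Term has alternatives sharing prefix 'Expr c': factor to Term → Expr c Term1 with Term1 → ε | Term | Term a.
Term has alternatives sharing prefix 'b': factor to Term → b Term2 with Term2 → b | Factor.
Term1 has alternatives sharing prefix 'Term': factor to Term1 → Term Term11 with Term11 → ε | a.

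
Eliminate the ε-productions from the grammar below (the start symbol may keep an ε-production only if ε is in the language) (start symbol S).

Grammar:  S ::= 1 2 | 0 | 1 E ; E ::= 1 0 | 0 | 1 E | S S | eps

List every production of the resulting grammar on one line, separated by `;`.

S ::= 1 2 | 0 | 1 E | 1; E ::= 1 0 | 0 | 1 E | 1 | S S

Nullable set = {E}.
ε ∉ L(G), so no ε-production is kept.
Expand every rule over subsets of its nullable positions: S → 1 E gives 1 E | 1. E → 1 E gives 1 E | 1.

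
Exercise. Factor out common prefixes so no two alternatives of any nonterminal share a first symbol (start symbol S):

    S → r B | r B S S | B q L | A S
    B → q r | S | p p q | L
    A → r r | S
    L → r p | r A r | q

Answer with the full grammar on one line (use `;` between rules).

S has alternatives sharing prefix 'r B': factor to S → r B S' with S' → ε | S S.
L has alternatives sharing prefix 'r': factor to L → r L' with L' → p | A r.

S → B q L | A S | r B S'; B → q r | S | p p q | L; A → r r | S; L → q | r L'; S' → ε | S S; L' → p | A r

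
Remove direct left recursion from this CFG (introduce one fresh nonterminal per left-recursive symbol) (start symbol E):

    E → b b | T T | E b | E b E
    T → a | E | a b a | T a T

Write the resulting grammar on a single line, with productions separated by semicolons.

E → b b E' | T T E'; T → a T' | E T' | a b a T'; E' → b E' | b E E' | ε; T' → a T T' | ε

E, T are directly left-recursive.
For E: α = {b, b E}, β = {b b, T T}. Rewrite as E → β E' and E' → α E' | ε.
For T: α = {a T}, β = {a, E, a b a}. Rewrite as T → β T' and T' → α T' | ε.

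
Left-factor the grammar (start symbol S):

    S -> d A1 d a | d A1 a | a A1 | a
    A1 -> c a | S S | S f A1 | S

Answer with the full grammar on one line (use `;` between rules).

S has alternatives sharing prefix 'd A1': factor to S → d A1 S' with S' → d a | a.
S has alternatives sharing prefix 'a': factor to S → a S'' with S'' → A1 | ε.
A1 has alternatives sharing prefix 'S': factor to A1 → S A1' with A1' → S | f A1 | ε.

S -> d A1 S' | a S''; A1 -> c a | S A1'; S' -> d a | a; S'' -> A1 | ε; A1' -> S | f A1 | ε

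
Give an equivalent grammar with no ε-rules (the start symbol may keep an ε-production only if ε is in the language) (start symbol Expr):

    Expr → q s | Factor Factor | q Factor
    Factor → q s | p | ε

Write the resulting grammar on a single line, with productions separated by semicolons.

Expr → q s | Factor Factor | Factor | q Factor | q | ε; Factor → q s | p

The nullable symbols are {Expr, Factor}.
ε ∈ L(G) since Expr is nullable, so keep Expr → ε.
Add the nullable-subset variants: Expr → Factor Factor gives Factor Factor | Factor. Expr → q Factor gives q Factor | q.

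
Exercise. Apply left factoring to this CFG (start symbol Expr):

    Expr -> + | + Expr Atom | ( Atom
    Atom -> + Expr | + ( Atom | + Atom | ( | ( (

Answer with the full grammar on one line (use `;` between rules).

Expr has alternatives sharing prefix '+': factor to Expr → + Expr1 with Expr1 → ε | Expr Atom.
Atom has alternatives sharing prefix '+': factor to Atom → + Atom1 with Atom1 → Expr | ( Atom | Atom.
Atom has alternatives sharing prefix '(': factor to Atom → ( Atom2 with Atom2 → ε | (.

Expr -> ( Atom | + Expr1; Atom -> + Atom1 | ( Atom2; Expr1 -> ε | Expr Atom; Atom1 -> Expr | ( Atom | Atom; Atom2 -> ε | (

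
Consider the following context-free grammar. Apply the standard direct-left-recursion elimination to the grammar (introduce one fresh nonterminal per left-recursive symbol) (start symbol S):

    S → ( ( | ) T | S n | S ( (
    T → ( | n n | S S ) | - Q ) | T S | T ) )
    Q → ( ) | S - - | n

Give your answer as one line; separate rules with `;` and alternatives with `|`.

S, T are directly left-recursive.
For S: α = {n, ( (}, β = {( (, ) T}. Rewrite as S → β S' and S' → α S' | ε.
For T: α = {S, ) )}, β = {(, n n, S S ), - Q )}. Rewrite as T → β T' and T' → α T' | ε.

S → ( ( S' | ) T S'; T → ( T' | n n T' | S S ) T' | - Q ) T'; Q → ( ) | S - - | n; S' → n S' | ( ( S' | ε; T' → S T' | ) ) T' | ε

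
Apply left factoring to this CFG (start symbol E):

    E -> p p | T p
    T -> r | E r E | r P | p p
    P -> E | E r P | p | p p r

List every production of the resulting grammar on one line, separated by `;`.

E -> p p | T p; T -> E r E | p p | r T'; P -> E P' | p P''; T' -> eps | P; P' -> eps | r P; P'' -> eps | p r

T has alternatives sharing prefix 'r': factor to T → r T' with T' → ε | P.
P has alternatives sharing prefix 'E': factor to P → E P' with P' → ε | r P.
P has alternatives sharing prefix 'p': factor to P → p P'' with P'' → ε | p r.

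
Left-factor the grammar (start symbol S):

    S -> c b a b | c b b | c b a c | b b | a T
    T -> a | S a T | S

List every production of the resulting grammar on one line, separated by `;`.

S has alternatives sharing prefix 'c b': factor to S → c b S' with S' → a b | b | a c.
T has alternatives sharing prefix 'S': factor to T → S T' with T' → a T | ε.
S' has alternatives sharing prefix 'a': factor to S' → a S'' with S'' → b | c.

S -> b b | a T | c b S'; T -> a | S T'; S' -> b | a S''; T' -> a T | eps; S'' -> b | c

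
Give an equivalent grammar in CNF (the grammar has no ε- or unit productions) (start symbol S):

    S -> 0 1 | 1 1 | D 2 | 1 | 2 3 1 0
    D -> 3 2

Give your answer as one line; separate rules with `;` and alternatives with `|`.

S -> X1 X2 | X2 X2 | D X3 | 1 | X3 Y1; D -> X4 X3; X1 -> 0; X2 -> 1; X3 -> 2; X4 -> 3; Y1 -> X4 Y2; Y2 -> X2 X1

Introduce a nonterminal for each terminal appearing in a rule of length ≥ 2: X1 → 0, X2 → 1, X3 → 2, X4 → 3.
Binarize each right-hand side of length ≥ 3 by chaining fresh nonterminals (Y1, Y2, …): affected rules were S → X3 X4 X2 X1.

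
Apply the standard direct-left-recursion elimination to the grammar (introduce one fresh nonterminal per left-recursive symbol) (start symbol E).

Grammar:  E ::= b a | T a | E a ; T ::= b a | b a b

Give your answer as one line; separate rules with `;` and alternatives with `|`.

Directly left-recursive nonterminal: E.
For E: α = {a}, β = {b a, T a}. Rewrite as E → β E' and E' → α E' | ε.

E ::= b a E' | T a E'; T ::= b a | b a b; E' ::= a E' | ε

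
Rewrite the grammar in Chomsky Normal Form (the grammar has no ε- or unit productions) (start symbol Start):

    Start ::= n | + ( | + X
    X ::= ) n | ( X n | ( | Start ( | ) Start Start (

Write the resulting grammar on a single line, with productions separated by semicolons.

Start ::= n | X1 X2 | X1 X; X ::= X3 X4 | X2 Y1 | ( | Start X2 | X3 Y2; X1 ::= +; X2 ::= (; X3 ::= ); X4 ::= n; Y1 ::= X X4; Y2 ::= Start Y3; Y3 ::= Start X2

Introduce a nonterminal for each terminal appearing in a rule of length ≥ 2: X1 → +, X2 → (, X3 → ), X4 → n.
Binarize each right-hand side of length ≥ 3 by chaining fresh nonterminals (Y1, Y2, …): affected rules were X → X2 X X4; X → X3 Start Start X2.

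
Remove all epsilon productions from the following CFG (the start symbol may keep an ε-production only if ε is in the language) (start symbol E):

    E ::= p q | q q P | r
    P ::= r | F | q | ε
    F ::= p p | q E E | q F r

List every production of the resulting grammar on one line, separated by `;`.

E ::= p q | q q P | q q | r; P ::= r | F | q; F ::= p p | q E E | q F r

The nullable symbols are {P}.
ε ∉ L(G), so no ε-production is kept.
Expand every rule over subsets of its nullable positions: E → q q P gives q q P | q q.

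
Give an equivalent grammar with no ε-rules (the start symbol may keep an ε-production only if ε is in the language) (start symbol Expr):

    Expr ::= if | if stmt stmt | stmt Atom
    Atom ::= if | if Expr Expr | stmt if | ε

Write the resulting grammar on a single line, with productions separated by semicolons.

Nullable nonterminals: {Atom}.
ε ∉ L(G), so no ε-production is kept.
Add the nullable-subset variants: Expr → stmt Atom gives stmt Atom | stmt.

Expr ::= if | if stmt stmt | stmt Atom | stmt; Atom ::= if | if Expr Expr | stmt if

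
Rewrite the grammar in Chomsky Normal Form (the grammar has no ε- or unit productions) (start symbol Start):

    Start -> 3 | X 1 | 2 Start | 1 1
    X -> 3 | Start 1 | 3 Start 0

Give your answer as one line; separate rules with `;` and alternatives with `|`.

Start -> 3 | X X1 | X2 Start | X1 X1; X -> 3 | Start X1 | X3 Y1; X1 -> 1; X2 -> 2; X3 -> 3; X4 -> 0; Y1 -> Start X4

Introduce a nonterminal for each terminal appearing in a rule of length ≥ 2: X1 → 1, X2 → 2, X3 → 3, X4 → 0.
Binarize each right-hand side of length ≥ 3 by chaining fresh nonterminals (Y1, Y2, …): affected rules were X → X3 Start X4.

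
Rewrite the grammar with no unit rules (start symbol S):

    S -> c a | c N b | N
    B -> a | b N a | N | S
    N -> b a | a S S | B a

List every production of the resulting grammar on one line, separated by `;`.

S -> c a | c N b | b a | a S S | B a; B -> a | b N a | c a | c N b | b a | a S S | B a; N -> b a | a S S | B a

Unit pairs: B ⇒* {N, S}; S ⇒* {N}.
For each unit pair (A, B), copy every non-unit production of B to A, then drop all unit productions.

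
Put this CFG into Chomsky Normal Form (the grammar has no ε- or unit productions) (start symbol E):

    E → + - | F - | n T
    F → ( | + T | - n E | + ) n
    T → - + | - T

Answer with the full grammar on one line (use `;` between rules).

E → X1 X2 | F X2 | X3 T; F → ( | X1 T | X2 Y1 | X1 Y2; T → X2 X1 | X2 T; X1 → +; X2 → -; X3 → n; X4 → ); Y1 → X3 E; Y2 → X4 X3

Introduce a nonterminal for each terminal appearing in a rule of length ≥ 2: X1 → +, X2 → -, X3 → n, X4 → ).
Binarize each right-hand side of length ≥ 3 by chaining fresh nonterminals (Y1, Y2, …): affected rules were F → X2 X3 E; F → X1 X4 X3.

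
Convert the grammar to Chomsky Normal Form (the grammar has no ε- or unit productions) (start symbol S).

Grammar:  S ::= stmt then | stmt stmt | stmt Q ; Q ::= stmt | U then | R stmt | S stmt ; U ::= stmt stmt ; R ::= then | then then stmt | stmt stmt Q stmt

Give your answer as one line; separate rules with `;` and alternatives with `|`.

Introduce a nonterminal for each terminal appearing in a rule of length ≥ 2: X1 → stmt, X2 → then.
Binarize each right-hand side of length ≥ 3 by chaining fresh nonterminals (Y1, Y2, …): affected rules were R → X2 X2 X1; R → X1 X1 Q X1.

S ::= X1 X2 | X1 X1 | X1 Q; Q ::= stmt | U X2 | R X1 | S X1; U ::= X1 X1; R ::= then | X2 Y1 | X1 Y2; X1 ::= stmt; X2 ::= then; Y1 ::= X2 X1; Y2 ::= X1 Y3; Y3 ::= Q X1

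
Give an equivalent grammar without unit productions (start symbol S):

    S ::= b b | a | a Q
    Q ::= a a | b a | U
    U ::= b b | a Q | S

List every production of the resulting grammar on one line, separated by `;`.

S ::= b b | a | a Q; Q ::= b b | a Q | a | a a | b a; U ::= b b | a Q | a

Unit pairs: Q ⇒* {S, U}; U ⇒* {S}.
For each unit pair (A, B), copy every non-unit production of B to A, then drop all unit productions.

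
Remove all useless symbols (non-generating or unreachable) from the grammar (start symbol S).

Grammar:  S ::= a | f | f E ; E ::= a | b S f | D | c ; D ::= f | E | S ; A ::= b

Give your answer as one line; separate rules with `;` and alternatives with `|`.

S ::= a | f | f E; E ::= a | b S f | D | c; D ::= f | E | S

Generating nonterminals: {A, D, E, S}.
Reachable from S after that: {D, E, S}.
Removed useless symbols: {A} and every production mentioning them.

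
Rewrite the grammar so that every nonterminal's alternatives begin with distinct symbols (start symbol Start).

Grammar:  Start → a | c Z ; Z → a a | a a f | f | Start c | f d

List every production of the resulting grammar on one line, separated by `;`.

Z has alternatives sharing prefix 'a a': factor to Z → a a Z1 with Z1 → ε | f.
Z has alternatives sharing prefix 'f': factor to Z → f Z2 with Z2 → ε | d.

Start → a | c Z; Z → Start c | a a Z1 | f Z2; Z1 → ε | f; Z2 → ε | d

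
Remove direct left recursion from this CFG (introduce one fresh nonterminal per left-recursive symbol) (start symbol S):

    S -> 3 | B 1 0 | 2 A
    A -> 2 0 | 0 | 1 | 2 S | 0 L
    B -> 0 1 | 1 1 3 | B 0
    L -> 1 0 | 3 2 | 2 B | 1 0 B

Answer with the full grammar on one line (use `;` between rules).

B is directly left-recursive.
For B: α = {0}, β = {0 1, 1 1 3}. Rewrite as B → β B' and B' → α B' | ε.

S -> 3 | B 1 0 | 2 A; A -> 2 0 | 0 | 1 | 2 S | 0 L; B -> 0 1 B' | 1 1 3 B'; L -> 1 0 | 3 2 | 2 B | 1 0 B; B' -> 0 B' | ε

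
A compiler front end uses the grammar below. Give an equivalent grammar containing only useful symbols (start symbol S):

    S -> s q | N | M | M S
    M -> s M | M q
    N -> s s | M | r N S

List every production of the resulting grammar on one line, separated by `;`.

Generating nonterminals: {N, S}.
Reachable from S after that: {N, S}.
Removed useless symbols: {M} and every production mentioning them.

S -> s q | N; N -> s s | r N S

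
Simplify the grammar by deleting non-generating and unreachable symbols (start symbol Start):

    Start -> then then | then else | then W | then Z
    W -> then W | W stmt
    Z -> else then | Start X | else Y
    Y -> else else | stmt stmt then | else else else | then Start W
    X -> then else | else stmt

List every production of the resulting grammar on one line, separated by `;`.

Start -> then then | then else | then Z; Z -> else then | Start X | else Y; Y -> else else | stmt stmt then | else else else; X -> then else | else stmt

Generating nonterminals: {Start, X, Y, Z}.
Reachable from Start after that: {Start, X, Y, Z}.
Removed useless symbols: {W} and every production mentioning them.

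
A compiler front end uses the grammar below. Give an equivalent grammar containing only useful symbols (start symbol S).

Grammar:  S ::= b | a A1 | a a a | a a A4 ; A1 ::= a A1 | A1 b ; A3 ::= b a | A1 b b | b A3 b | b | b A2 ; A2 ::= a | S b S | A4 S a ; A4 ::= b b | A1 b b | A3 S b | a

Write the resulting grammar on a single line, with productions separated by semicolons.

S ::= b | a a a | a a A4; A3 ::= b a | b A3 b | b | b A2; A2 ::= a | S b S | A4 S a; A4 ::= b b | A3 S b | a

Generating nonterminals: {A2, A3, A4, S}.
Reachable from S after that: {A2, A3, A4, S}.
Removed useless symbols: {A1} and every production mentioning them.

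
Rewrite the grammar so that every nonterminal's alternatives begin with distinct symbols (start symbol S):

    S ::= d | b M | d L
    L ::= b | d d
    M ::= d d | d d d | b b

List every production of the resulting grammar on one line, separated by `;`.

S has alternatives sharing prefix 'd': factor to S → d S' with S' → ε | L.
M has alternatives sharing prefix 'd d': factor to M → d d M' with M' → ε | d.

S ::= b M | d S'; L ::= b | d d; M ::= b b | d d M'; S' ::= ε | L; M' ::= ε | d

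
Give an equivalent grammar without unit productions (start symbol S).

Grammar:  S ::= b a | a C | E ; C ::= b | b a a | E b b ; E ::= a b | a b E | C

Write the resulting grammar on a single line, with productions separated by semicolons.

Unit pairs: E ⇒* {C}; S ⇒* {C, E}.
For every A with A ⇒* B via unit rules, add B's non-unit alternatives to A; then delete every rule of the form X → Y.

S ::= a b | a b E | b | b a a | E b b | b a | a C; C ::= b | b a a | E b b; E ::= a b | a b E | b | b a a | E b b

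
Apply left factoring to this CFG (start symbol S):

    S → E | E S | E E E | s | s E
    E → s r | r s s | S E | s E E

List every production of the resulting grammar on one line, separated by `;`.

S has alternatives sharing prefix 'E': factor to S → E S' with S' → ε | S | E E.
S has alternatives sharing prefix 's': factor to S → s S'' with S'' → ε | E.
E has alternatives sharing prefix 's': factor to E → s E' with E' → r | E E.

S → E S' | s S''; E → r s s | S E | s E'; S' → ε | S | E E; S'' → ε | E; E' → r | E E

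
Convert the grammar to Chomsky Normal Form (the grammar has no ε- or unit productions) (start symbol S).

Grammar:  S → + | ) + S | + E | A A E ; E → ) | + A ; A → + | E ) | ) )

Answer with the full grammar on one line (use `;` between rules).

S → + | X1 Y1 | X2 E | A Y2; E → ) | X2 A; A → + | E X1 | X1 X1; X1 → ); X2 → +; Y1 → X2 S; Y2 → A E

Introduce a nonterminal for each terminal appearing in a rule of length ≥ 2: X1 → ), X2 → +.
Binarize each right-hand side of length ≥ 3 by chaining fresh nonterminals (Y1, Y2, …): affected rules were S → X1 X2 S; S → A A E.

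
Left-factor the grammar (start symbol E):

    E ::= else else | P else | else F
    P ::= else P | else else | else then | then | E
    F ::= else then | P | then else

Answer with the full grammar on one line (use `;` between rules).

E ::= P else | else E'; P ::= then | E | else P'; F ::= else then | P | then else; E' ::= else | F; P' ::= P | else | then

E has alternatives sharing prefix 'else': factor to E → else E' with E' → else | F.
P has alternatives sharing prefix 'else': factor to P → else P' with P' → P | else | then.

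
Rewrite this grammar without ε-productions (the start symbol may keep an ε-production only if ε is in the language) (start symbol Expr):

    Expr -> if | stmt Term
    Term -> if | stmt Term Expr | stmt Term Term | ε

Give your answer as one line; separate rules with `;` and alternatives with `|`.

Expr -> if | stmt Term | stmt; Term -> if | stmt Term Expr | stmt Expr | stmt Term Term | stmt Term | stmt

Nullable set = {Term}.
ε ∉ L(G), so no ε-production is kept.
Expand every rule over subsets of its nullable positions: Expr → stmt Term gives stmt Term | stmt. Term → stmt Term Expr gives stmt Term Expr | stmt Expr. Term → stmt Term Term gives stmt Term Term | stmt Term | stmt.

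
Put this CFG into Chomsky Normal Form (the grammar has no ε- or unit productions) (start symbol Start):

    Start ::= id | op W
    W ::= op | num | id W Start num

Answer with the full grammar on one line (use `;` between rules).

Start ::= id | X1 W; W ::= op | num | X2 Y1; X1 ::= op; X2 ::= id; X3 ::= num; Y1 ::= W Y2; Y2 ::= Start X3

Introduce a nonterminal for each terminal appearing in a rule of length ≥ 2: X1 → op, X2 → id, X3 → num.
Binarize each right-hand side of length ≥ 3 by chaining fresh nonterminals (Y1, Y2, …): affected rules were W → X2 W Start X3.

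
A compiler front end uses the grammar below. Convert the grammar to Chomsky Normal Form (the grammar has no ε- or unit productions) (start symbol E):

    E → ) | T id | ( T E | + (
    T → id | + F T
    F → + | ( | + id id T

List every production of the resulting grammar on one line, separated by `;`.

E → ) | T X1 | X2 Y1 | X3 X2; T → id | X3 Y2; F → + | ( | X3 Y3; X1 → id; X2 → (; X3 → +; Y1 → T E; Y2 → F T; Y3 → X1 Y4; Y4 → X1 T

Introduce a nonterminal for each terminal appearing in a rule of length ≥ 2: X1 → id, X2 → (, X3 → +.
Binarize each right-hand side of length ≥ 3 by chaining fresh nonterminals (Y1, Y2, …): affected rules were E → X2 T E; T → X3 F T; F → X3 X1 X1 T.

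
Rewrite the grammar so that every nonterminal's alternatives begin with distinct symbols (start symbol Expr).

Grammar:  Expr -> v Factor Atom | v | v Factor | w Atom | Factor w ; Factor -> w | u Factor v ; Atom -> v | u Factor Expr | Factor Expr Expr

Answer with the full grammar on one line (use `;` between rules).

Expr has alternatives sharing prefix 'v': factor to Expr → v Expr1 with Expr1 → Factor Atom | ε | Factor.
Expr1 has alternatives sharing prefix 'Factor': factor to Expr1 → Factor Expr11 with Expr11 → Atom | ε.

Expr -> w Atom | Factor w | v Expr1; Factor -> w | u Factor v; Atom -> v | u Factor Expr | Factor Expr Expr; Expr1 -> ε | Factor Expr11; Expr11 -> Atom | ε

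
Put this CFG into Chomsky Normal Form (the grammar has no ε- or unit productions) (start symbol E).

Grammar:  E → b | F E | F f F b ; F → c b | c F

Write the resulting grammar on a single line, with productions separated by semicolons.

E → b | F E | F Y1; F → X3 X2 | X3 F; X1 → f; X2 → b; X3 → c; Y1 → X1 Y2; Y2 → F X2

Introduce a nonterminal for each terminal appearing in a rule of length ≥ 2: X1 → f, X2 → b, X3 → c.
Binarize each right-hand side of length ≥ 3 by chaining fresh nonterminals (Y1, Y2, …): affected rules were E → F X1 F X2.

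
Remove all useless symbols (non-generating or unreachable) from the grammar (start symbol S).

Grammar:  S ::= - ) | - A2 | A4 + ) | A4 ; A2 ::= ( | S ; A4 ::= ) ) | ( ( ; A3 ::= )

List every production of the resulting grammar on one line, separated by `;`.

S ::= - ) | - A2 | A4 + ) | A4; A2 ::= ( | S; A4 ::= ) ) | ( (

Generating nonterminals: {A2, A3, A4, S}.
Reachable from S after that: {A2, A4, S}.
Removed useless symbols: {A3} and every production mentioning them.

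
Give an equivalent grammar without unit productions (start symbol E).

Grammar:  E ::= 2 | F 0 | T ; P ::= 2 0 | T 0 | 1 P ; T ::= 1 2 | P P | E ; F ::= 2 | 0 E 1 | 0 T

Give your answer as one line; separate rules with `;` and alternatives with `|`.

E ::= 2 | F 0 | 1 2 | P P; P ::= 2 0 | T 0 | 1 P; T ::= 2 | F 0 | 1 2 | P P; F ::= 2 | 0 E 1 | 0 T

Unit pairs: E ⇒* {T}; T ⇒* {E}.
Replace each nonterminal's rules with the union of the non-unit rules of every nonterminal it unit-derives.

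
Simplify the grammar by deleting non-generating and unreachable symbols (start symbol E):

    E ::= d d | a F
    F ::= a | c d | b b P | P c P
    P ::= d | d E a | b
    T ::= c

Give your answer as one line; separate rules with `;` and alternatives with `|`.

Generating nonterminals: {E, F, P, T}.
Reachable from E after that: {E, F, P}.
Removed useless symbols: {T} and every production mentioning them.

E ::= d d | a F; F ::= a | c d | b b P | P c P; P ::= d | d E a | b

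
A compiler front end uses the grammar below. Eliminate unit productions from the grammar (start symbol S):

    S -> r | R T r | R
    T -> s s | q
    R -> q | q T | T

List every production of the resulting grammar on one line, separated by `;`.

Unit pairs: R ⇒* {T}; S ⇒* {R, T}.
For each unit pair (A, B), copy every non-unit production of B to A, then drop all unit productions.

S -> r | R T r | q | q T | s s; T -> s s | q; R -> q | q T | s s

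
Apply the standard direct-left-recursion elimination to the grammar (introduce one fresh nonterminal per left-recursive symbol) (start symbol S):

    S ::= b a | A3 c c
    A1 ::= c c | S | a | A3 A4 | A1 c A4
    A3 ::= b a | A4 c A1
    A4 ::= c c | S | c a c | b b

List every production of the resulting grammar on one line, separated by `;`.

S ::= b a | A3 c c; A1 ::= c c A1' | S A1' | a A1' | A3 A4 A1'; A3 ::= b a | A4 c A1; A4 ::= c c | S | c a c | b b; A1' ::= c A4 A1' | ε

A1 is directly left-recursive.
For A1: α = {c A4}, β = {c c, S, a, A3 A4}. Rewrite as A1 → β A1' and A1' → α A1' | ε.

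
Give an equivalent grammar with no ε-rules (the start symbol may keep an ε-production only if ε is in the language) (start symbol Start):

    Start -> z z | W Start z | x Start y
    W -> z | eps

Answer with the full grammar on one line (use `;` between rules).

Start -> z z | W Start z | Start z | x Start y; W -> z

The nullable symbols are {W}.
ε ∉ L(G), so no ε-production is kept.
Expand every rule over subsets of its nullable positions: Start → W Start z gives W Start z | Start z.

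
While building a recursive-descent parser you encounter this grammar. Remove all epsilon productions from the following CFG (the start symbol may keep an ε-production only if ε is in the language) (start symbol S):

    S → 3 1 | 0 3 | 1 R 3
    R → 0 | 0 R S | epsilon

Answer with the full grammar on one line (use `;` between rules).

Nullable set = {R}.
ε ∉ L(G), so no ε-production is kept.
Expand every rule over subsets of its nullable positions: S → 1 R 3 gives 1 R 3 | 1 3. R → 0 R S gives 0 R S | 0 S.

S → 3 1 | 0 3 | 1 R 3 | 1 3; R → 0 | 0 R S | 0 S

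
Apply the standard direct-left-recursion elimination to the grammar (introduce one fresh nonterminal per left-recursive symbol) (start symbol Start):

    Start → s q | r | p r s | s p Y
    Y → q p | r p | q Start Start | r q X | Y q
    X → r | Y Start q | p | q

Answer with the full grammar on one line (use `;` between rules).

Left recursion appears on Y.
For Y: α = {q}, β = {q p, r p, q Start Start, r q X}. Rewrite as Y → β Y1 and Y1 → α Y1 | ε.

Start → s q | r | p r s | s p Y; Y → q p Y1 | r p Y1 | q Start Start Y1 | r q X Y1; X → r | Y Start q | p | q; Y1 → q Y1 | ε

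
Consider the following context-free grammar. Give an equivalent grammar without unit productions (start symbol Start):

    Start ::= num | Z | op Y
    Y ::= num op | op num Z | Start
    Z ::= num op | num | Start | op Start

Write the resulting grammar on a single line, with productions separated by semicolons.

Unit pairs: Start ⇒* {Z}; Y ⇒* {Start, Z}; Z ⇒* {Start}.
For each unit pair (A, B), copy every non-unit production of B to A, then drop all unit productions.

Start ::= num op | num | op Start | op Y; Y ::= num op | num | op Start | op Y | op num Z; Z ::= num op | num | op Start | op Y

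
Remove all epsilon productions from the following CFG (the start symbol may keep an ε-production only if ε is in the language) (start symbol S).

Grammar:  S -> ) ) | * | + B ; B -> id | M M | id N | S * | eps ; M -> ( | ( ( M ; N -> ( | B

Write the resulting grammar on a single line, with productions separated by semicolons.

S -> ) ) | * | + B | +; B -> id | M M | id N | S *; M -> ( | ( ( M; N -> ( | B

Nullable nonterminals: {B, N}.
ε ∉ L(G), so no ε-production is kept.
For each production, add variants omitting each subset of nullable occurrences: S → + B gives + B | +.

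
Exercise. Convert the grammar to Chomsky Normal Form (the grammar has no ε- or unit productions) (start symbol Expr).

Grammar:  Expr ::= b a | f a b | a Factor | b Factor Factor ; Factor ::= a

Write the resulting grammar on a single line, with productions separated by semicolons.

Introduce a nonterminal for each terminal appearing in a rule of length ≥ 2: X1 → b, X2 → a, X3 → f.
Binarize each right-hand side of length ≥ 3 by chaining fresh nonterminals (Y1, Y2, …): affected rules were Expr → X3 X2 X1; Expr → X1 Factor Factor.

Expr ::= X1 X2 | X3 Y1 | X2 Factor | X1 Y2; Factor ::= a; X1 ::= b; X2 ::= a; X3 ::= f; Y1 ::= X2 X1; Y2 ::= Factor Factor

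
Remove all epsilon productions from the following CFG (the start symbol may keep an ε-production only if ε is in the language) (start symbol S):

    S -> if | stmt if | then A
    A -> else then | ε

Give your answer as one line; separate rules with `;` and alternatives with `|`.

The nullable symbols are {A}.
ε ∉ L(G), so no ε-production is kept.
Add the nullable-subset variants: S → then A gives then A | then.

S -> if | stmt if | then A | then; A -> else then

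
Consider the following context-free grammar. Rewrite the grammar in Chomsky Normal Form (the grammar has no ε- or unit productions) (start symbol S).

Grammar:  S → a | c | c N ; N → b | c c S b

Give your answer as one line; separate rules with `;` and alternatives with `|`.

S → a | c | X1 N; N → b | X1 Y1; X1 → c; X2 → b; Y1 → X1 Y2; Y2 → S X2

Introduce a nonterminal for each terminal appearing in a rule of length ≥ 2: X1 → c, X2 → b.
Binarize each right-hand side of length ≥ 3 by chaining fresh nonterminals (Y1, Y2, …): affected rules were N → X1 X1 S X2.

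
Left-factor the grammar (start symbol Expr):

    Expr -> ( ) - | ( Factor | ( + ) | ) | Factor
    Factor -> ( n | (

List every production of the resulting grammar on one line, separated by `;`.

Expr has alternatives sharing prefix '(': factor to Expr → ( Expr1 with Expr1 → ) - | Factor | + ).
Factor has alternatives sharing prefix '(': factor to Factor → ( Factor1 with Factor1 → n | ε.

Expr -> ) | Factor | ( Expr1; Factor -> ( Factor1; Expr1 -> ) - | Factor | + ); Factor1 -> n | ε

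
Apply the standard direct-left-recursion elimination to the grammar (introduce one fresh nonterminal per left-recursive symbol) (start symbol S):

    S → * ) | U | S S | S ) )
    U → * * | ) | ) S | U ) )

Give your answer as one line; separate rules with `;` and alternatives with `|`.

Left recursion appears on S, U.
For S: α = {S, ) )}, β = {* ), U}. Rewrite as S → β S' and S' → α S' | ε.
For U: α = {) )}, β = {* *, ), ) S}. Rewrite as U → β U' and U' → α U' | ε.

S → * ) S' | U S'; U → * * U' | ) U' | ) S U'; S' → S S' | ) ) S' | ε; U' → ) ) U' | ε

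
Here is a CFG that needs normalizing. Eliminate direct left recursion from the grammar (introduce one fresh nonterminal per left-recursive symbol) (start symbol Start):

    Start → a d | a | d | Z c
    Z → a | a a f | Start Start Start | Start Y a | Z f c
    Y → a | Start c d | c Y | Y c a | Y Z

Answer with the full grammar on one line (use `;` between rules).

Directly left-recursive nonterminals: Z, Y.
For Z: α = {f c}, β = {a, a a f, Start Start Start, Start Y a}. Rewrite as Z → β Z1 and Z1 → α Z1 | ε.
For Y: α = {c a, Z}, β = {a, Start c d, c Y}. Rewrite as Y → β Y1 and Y1 → α Y1 | ε.

Start → a d | a | d | Z c; Z → a Z1 | a a f Z1 | Start Start Start Z1 | Start Y a Z1; Y → a Y1 | Start c d Y1 | c Y Y1; Z1 → f c Z1 | ε; Y1 → c a Y1 | Z Y1 | ε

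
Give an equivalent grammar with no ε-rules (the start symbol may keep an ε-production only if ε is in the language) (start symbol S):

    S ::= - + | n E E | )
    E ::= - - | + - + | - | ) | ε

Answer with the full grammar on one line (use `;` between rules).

S ::= - + | n E E | n E | n | ); E ::= - - | + - + | - | )

Nullable nonterminals: {E}.
ε ∉ L(G), so no ε-production is kept.
Add the nullable-subset variants: S → n E E gives n E E | n E | n.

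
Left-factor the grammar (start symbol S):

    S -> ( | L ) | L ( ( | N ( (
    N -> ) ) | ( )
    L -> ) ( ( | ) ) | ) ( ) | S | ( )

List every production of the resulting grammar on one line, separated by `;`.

S -> ( | N ( ( | L S'; N -> ) ) | ( ); L -> S | ( ) | ) L'; S' -> ) | ( (; L' -> ) | ( L''; L'' -> ( | )

S has alternatives sharing prefix 'L': factor to S → L S' with S' → ) | ( (.
L has alternatives sharing prefix ')': factor to L → ) L' with L' → ( ( | ) | ( ).
L' has alternatives sharing prefix '(': factor to L' → ( L'' with L'' → ( | ).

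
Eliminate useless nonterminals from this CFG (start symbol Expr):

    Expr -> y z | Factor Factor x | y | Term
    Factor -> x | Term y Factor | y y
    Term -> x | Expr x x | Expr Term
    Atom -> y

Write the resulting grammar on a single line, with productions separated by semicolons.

Expr -> y z | Factor Factor x | y | Term; Factor -> x | Term y Factor | y y; Term -> x | Expr x x | Expr Term

Generating nonterminals: {Atom, Expr, Factor, Term}.
Reachable from Expr after that: {Expr, Factor, Term}.
Removed useless symbols: {Atom} and every production mentioning them.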